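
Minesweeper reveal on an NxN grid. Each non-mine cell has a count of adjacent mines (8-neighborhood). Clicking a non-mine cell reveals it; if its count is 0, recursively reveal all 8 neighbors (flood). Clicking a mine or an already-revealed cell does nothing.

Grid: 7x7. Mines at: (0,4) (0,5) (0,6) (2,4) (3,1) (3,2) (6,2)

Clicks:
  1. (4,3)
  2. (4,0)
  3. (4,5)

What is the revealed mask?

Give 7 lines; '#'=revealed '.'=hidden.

Answer: .......
.....##
.....##
...####
#..####
...####
...####

Derivation:
Click 1 (4,3) count=1: revealed 1 new [(4,3)] -> total=1
Click 2 (4,0) count=1: revealed 1 new [(4,0)] -> total=2
Click 3 (4,5) count=0: revealed 19 new [(1,5) (1,6) (2,5) (2,6) (3,3) (3,4) (3,5) (3,6) (4,4) (4,5) (4,6) (5,3) (5,4) (5,5) (5,6) (6,3) (6,4) (6,5) (6,6)] -> total=21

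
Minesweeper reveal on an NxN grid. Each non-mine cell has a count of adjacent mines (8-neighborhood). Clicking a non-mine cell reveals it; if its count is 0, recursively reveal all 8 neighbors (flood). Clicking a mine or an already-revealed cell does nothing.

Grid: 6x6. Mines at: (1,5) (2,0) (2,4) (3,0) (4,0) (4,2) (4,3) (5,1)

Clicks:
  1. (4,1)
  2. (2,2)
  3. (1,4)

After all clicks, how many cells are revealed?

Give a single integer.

Click 1 (4,1) count=4: revealed 1 new [(4,1)] -> total=1
Click 2 (2,2) count=0: revealed 16 new [(0,0) (0,1) (0,2) (0,3) (0,4) (1,0) (1,1) (1,2) (1,3) (1,4) (2,1) (2,2) (2,3) (3,1) (3,2) (3,3)] -> total=17
Click 3 (1,4) count=2: revealed 0 new [(none)] -> total=17

Answer: 17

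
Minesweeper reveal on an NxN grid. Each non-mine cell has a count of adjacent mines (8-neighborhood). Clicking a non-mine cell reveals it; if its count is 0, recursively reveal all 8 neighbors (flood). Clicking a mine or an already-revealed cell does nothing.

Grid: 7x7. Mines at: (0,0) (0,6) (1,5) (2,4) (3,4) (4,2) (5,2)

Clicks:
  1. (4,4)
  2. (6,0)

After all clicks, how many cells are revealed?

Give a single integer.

Answer: 24

Derivation:
Click 1 (4,4) count=1: revealed 1 new [(4,4)] -> total=1
Click 2 (6,0) count=0: revealed 23 new [(0,1) (0,2) (0,3) (0,4) (1,0) (1,1) (1,2) (1,3) (1,4) (2,0) (2,1) (2,2) (2,3) (3,0) (3,1) (3,2) (3,3) (4,0) (4,1) (5,0) (5,1) (6,0) (6,1)] -> total=24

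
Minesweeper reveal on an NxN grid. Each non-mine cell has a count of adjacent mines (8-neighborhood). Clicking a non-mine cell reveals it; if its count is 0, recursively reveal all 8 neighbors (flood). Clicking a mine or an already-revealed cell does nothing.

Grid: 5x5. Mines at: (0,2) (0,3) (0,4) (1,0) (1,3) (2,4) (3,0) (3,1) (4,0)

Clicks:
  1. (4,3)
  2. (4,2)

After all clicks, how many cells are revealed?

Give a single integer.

Answer: 6

Derivation:
Click 1 (4,3) count=0: revealed 6 new [(3,2) (3,3) (3,4) (4,2) (4,3) (4,4)] -> total=6
Click 2 (4,2) count=1: revealed 0 new [(none)] -> total=6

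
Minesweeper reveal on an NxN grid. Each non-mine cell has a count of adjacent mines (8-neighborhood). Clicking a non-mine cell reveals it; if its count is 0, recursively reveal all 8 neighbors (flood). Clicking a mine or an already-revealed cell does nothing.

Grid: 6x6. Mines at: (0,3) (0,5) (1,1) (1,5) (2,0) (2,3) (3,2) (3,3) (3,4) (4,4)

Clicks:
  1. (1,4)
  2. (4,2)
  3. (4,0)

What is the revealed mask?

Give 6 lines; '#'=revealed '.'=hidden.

Click 1 (1,4) count=4: revealed 1 new [(1,4)] -> total=1
Click 2 (4,2) count=2: revealed 1 new [(4,2)] -> total=2
Click 3 (4,0) count=0: revealed 9 new [(3,0) (3,1) (4,0) (4,1) (4,3) (5,0) (5,1) (5,2) (5,3)] -> total=11

Answer: ......
....#.
......
##....
####..
####..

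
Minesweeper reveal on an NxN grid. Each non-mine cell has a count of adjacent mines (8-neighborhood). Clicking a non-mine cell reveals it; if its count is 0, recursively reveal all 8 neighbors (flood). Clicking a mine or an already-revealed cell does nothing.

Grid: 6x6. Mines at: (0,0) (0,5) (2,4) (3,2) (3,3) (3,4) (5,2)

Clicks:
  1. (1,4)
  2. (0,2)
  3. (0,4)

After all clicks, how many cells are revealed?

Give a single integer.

Click 1 (1,4) count=2: revealed 1 new [(1,4)] -> total=1
Click 2 (0,2) count=0: revealed 10 new [(0,1) (0,2) (0,3) (0,4) (1,1) (1,2) (1,3) (2,1) (2,2) (2,3)] -> total=11
Click 3 (0,4) count=1: revealed 0 new [(none)] -> total=11

Answer: 11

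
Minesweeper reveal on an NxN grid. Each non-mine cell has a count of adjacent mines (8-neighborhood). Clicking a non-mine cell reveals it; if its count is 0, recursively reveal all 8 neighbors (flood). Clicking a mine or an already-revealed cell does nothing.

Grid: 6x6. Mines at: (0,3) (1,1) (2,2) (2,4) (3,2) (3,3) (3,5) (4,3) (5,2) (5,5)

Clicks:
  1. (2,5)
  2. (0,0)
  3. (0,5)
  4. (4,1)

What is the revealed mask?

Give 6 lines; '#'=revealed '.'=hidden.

Click 1 (2,5) count=2: revealed 1 new [(2,5)] -> total=1
Click 2 (0,0) count=1: revealed 1 new [(0,0)] -> total=2
Click 3 (0,5) count=0: revealed 4 new [(0,4) (0,5) (1,4) (1,5)] -> total=6
Click 4 (4,1) count=2: revealed 1 new [(4,1)] -> total=7

Answer: #...##
....##
.....#
......
.#....
......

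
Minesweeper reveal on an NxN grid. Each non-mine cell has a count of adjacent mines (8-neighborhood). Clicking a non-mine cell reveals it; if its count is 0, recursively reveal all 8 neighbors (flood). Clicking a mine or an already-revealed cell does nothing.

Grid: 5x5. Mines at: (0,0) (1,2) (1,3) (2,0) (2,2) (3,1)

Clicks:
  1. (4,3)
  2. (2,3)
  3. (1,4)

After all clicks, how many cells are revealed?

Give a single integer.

Click 1 (4,3) count=0: revealed 8 new [(2,3) (2,4) (3,2) (3,3) (3,4) (4,2) (4,3) (4,4)] -> total=8
Click 2 (2,3) count=3: revealed 0 new [(none)] -> total=8
Click 3 (1,4) count=1: revealed 1 new [(1,4)] -> total=9

Answer: 9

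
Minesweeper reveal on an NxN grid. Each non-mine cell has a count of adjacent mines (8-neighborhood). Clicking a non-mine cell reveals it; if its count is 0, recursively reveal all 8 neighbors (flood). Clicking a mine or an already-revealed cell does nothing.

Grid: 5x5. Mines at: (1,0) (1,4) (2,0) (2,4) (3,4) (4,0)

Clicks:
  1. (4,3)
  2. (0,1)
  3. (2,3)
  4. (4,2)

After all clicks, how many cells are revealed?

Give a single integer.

Answer: 15

Derivation:
Click 1 (4,3) count=1: revealed 1 new [(4,3)] -> total=1
Click 2 (0,1) count=1: revealed 1 new [(0,1)] -> total=2
Click 3 (2,3) count=3: revealed 1 new [(2,3)] -> total=3
Click 4 (4,2) count=0: revealed 12 new [(0,2) (0,3) (1,1) (1,2) (1,3) (2,1) (2,2) (3,1) (3,2) (3,3) (4,1) (4,2)] -> total=15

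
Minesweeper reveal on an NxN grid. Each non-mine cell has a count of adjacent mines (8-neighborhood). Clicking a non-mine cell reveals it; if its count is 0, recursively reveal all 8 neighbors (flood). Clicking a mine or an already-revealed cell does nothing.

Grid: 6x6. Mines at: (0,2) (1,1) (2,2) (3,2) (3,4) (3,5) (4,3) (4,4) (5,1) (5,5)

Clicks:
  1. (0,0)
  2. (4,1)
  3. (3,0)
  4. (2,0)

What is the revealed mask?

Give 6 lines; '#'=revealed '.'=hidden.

Click 1 (0,0) count=1: revealed 1 new [(0,0)] -> total=1
Click 2 (4,1) count=2: revealed 1 new [(4,1)] -> total=2
Click 3 (3,0) count=0: revealed 5 new [(2,0) (2,1) (3,0) (3,1) (4,0)] -> total=7
Click 4 (2,0) count=1: revealed 0 new [(none)] -> total=7

Answer: #.....
......
##....
##....
##....
......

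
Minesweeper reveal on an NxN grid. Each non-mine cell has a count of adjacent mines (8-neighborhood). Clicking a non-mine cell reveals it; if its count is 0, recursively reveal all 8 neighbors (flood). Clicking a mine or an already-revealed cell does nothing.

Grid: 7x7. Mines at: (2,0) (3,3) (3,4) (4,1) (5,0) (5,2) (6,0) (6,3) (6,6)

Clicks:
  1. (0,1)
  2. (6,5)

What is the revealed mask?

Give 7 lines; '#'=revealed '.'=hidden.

Answer: #######
#######
.######
.....##
.....##
.....##
.....#.

Derivation:
Click 1 (0,1) count=0: revealed 26 new [(0,0) (0,1) (0,2) (0,3) (0,4) (0,5) (0,6) (1,0) (1,1) (1,2) (1,3) (1,4) (1,5) (1,6) (2,1) (2,2) (2,3) (2,4) (2,5) (2,6) (3,5) (3,6) (4,5) (4,6) (5,5) (5,6)] -> total=26
Click 2 (6,5) count=1: revealed 1 new [(6,5)] -> total=27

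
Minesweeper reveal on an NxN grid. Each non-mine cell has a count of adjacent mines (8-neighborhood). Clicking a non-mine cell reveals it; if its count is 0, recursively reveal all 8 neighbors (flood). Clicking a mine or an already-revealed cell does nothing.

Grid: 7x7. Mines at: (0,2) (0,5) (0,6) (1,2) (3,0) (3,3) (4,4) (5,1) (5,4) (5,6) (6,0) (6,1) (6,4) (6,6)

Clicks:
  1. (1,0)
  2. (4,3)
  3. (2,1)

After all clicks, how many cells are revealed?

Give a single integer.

Click 1 (1,0) count=0: revealed 6 new [(0,0) (0,1) (1,0) (1,1) (2,0) (2,1)] -> total=6
Click 2 (4,3) count=3: revealed 1 new [(4,3)] -> total=7
Click 3 (2,1) count=2: revealed 0 new [(none)] -> total=7

Answer: 7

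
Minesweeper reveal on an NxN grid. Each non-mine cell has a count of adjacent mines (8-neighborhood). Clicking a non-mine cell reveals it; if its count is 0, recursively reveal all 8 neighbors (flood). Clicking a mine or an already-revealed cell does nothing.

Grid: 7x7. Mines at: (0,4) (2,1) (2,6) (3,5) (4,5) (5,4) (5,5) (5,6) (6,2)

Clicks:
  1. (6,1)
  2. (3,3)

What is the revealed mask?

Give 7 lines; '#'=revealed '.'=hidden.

Answer: .......
..###..
..###..
#####..
#####..
####...
##.....

Derivation:
Click 1 (6,1) count=1: revealed 1 new [(6,1)] -> total=1
Click 2 (3,3) count=0: revealed 21 new [(1,2) (1,3) (1,4) (2,2) (2,3) (2,4) (3,0) (3,1) (3,2) (3,3) (3,4) (4,0) (4,1) (4,2) (4,3) (4,4) (5,0) (5,1) (5,2) (5,3) (6,0)] -> total=22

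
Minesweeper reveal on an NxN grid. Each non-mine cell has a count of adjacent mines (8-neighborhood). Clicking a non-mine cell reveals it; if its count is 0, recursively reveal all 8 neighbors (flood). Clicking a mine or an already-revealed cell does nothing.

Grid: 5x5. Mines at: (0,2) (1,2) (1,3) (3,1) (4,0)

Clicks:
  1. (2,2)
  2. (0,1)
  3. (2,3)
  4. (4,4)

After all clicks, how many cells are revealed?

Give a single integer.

Answer: 10

Derivation:
Click 1 (2,2) count=3: revealed 1 new [(2,2)] -> total=1
Click 2 (0,1) count=2: revealed 1 new [(0,1)] -> total=2
Click 3 (2,3) count=2: revealed 1 new [(2,3)] -> total=3
Click 4 (4,4) count=0: revealed 7 new [(2,4) (3,2) (3,3) (3,4) (4,2) (4,3) (4,4)] -> total=10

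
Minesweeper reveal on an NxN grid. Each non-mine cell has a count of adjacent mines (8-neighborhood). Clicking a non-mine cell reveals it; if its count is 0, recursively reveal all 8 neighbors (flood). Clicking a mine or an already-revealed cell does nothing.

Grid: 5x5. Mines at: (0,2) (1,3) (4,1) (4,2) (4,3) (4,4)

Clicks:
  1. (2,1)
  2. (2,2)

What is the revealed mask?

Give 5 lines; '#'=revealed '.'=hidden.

Click 1 (2,1) count=0: revealed 11 new [(0,0) (0,1) (1,0) (1,1) (1,2) (2,0) (2,1) (2,2) (3,0) (3,1) (3,2)] -> total=11
Click 2 (2,2) count=1: revealed 0 new [(none)] -> total=11

Answer: ##...
###..
###..
###..
.....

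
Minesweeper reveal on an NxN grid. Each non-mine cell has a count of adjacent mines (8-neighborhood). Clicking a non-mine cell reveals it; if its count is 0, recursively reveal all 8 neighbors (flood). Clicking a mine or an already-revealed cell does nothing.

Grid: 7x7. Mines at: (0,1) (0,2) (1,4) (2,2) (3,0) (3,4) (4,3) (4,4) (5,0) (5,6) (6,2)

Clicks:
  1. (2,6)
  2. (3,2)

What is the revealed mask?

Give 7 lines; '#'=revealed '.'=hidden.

Answer: .....##
.....##
.....##
..#..##
.....##
.......
.......

Derivation:
Click 1 (2,6) count=0: revealed 10 new [(0,5) (0,6) (1,5) (1,6) (2,5) (2,6) (3,5) (3,6) (4,5) (4,6)] -> total=10
Click 2 (3,2) count=2: revealed 1 new [(3,2)] -> total=11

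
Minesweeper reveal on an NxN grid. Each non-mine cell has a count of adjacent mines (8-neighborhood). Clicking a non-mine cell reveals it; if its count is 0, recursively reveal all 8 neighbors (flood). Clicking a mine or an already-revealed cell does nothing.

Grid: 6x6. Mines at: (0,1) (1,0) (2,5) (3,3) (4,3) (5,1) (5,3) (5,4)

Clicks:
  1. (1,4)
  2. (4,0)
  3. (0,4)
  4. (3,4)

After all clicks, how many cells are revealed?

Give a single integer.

Click 1 (1,4) count=1: revealed 1 new [(1,4)] -> total=1
Click 2 (4,0) count=1: revealed 1 new [(4,0)] -> total=2
Click 3 (0,4) count=0: revealed 10 new [(0,2) (0,3) (0,4) (0,5) (1,2) (1,3) (1,5) (2,2) (2,3) (2,4)] -> total=12
Click 4 (3,4) count=3: revealed 1 new [(3,4)] -> total=13

Answer: 13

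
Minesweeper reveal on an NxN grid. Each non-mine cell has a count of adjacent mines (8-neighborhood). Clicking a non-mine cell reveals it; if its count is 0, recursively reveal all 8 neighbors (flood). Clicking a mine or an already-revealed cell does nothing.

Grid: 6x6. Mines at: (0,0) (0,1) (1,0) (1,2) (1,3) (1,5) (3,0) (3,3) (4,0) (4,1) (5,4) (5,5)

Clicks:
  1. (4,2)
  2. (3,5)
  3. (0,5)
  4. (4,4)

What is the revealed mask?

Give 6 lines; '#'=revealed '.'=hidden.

Answer: .....#
......
....##
....##
..#.##
......

Derivation:
Click 1 (4,2) count=2: revealed 1 new [(4,2)] -> total=1
Click 2 (3,5) count=0: revealed 6 new [(2,4) (2,5) (3,4) (3,5) (4,4) (4,5)] -> total=7
Click 3 (0,5) count=1: revealed 1 new [(0,5)] -> total=8
Click 4 (4,4) count=3: revealed 0 new [(none)] -> total=8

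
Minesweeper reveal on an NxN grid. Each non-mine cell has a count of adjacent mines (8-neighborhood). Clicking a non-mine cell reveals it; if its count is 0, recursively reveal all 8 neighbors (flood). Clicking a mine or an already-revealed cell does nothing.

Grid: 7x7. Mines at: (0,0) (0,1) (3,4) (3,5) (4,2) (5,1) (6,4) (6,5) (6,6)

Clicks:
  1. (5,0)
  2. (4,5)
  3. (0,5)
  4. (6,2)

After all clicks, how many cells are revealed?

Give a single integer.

Answer: 28

Derivation:
Click 1 (5,0) count=1: revealed 1 new [(5,0)] -> total=1
Click 2 (4,5) count=2: revealed 1 new [(4,5)] -> total=2
Click 3 (0,5) count=0: revealed 25 new [(0,2) (0,3) (0,4) (0,5) (0,6) (1,0) (1,1) (1,2) (1,3) (1,4) (1,5) (1,6) (2,0) (2,1) (2,2) (2,3) (2,4) (2,5) (2,6) (3,0) (3,1) (3,2) (3,3) (4,0) (4,1)] -> total=27
Click 4 (6,2) count=1: revealed 1 new [(6,2)] -> total=28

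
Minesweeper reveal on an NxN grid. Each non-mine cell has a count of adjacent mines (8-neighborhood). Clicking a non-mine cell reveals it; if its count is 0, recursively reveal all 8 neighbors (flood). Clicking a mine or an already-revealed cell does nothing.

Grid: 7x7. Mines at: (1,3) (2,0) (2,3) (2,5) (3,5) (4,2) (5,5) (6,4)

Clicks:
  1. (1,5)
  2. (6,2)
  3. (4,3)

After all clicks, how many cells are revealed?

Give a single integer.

Click 1 (1,5) count=1: revealed 1 new [(1,5)] -> total=1
Click 2 (6,2) count=0: revealed 12 new [(3,0) (3,1) (4,0) (4,1) (5,0) (5,1) (5,2) (5,3) (6,0) (6,1) (6,2) (6,3)] -> total=13
Click 3 (4,3) count=1: revealed 1 new [(4,3)] -> total=14

Answer: 14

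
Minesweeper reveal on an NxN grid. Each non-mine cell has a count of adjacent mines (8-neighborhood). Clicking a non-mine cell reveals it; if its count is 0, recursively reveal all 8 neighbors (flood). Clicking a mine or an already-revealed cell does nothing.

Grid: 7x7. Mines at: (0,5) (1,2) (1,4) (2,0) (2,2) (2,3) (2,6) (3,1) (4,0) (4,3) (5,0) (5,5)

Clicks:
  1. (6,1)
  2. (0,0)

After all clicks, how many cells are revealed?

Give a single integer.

Answer: 5

Derivation:
Click 1 (6,1) count=1: revealed 1 new [(6,1)] -> total=1
Click 2 (0,0) count=0: revealed 4 new [(0,0) (0,1) (1,0) (1,1)] -> total=5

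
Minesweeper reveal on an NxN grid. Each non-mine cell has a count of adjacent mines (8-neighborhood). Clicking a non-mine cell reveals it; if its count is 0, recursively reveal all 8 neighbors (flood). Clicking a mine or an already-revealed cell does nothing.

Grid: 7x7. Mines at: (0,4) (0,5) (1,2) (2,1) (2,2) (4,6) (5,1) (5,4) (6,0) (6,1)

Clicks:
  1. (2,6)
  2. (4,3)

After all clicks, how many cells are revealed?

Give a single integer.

Answer: 15

Derivation:
Click 1 (2,6) count=0: revealed 15 new [(1,3) (1,4) (1,5) (1,6) (2,3) (2,4) (2,5) (2,6) (3,3) (3,4) (3,5) (3,6) (4,3) (4,4) (4,5)] -> total=15
Click 2 (4,3) count=1: revealed 0 new [(none)] -> total=15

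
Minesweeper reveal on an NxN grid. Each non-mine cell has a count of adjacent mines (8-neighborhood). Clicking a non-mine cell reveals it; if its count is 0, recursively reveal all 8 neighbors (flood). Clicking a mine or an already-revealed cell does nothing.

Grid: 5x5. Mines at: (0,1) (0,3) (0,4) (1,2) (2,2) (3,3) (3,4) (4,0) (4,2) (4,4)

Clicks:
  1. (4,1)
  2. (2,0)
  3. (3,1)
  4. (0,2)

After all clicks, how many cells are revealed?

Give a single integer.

Answer: 8

Derivation:
Click 1 (4,1) count=2: revealed 1 new [(4,1)] -> total=1
Click 2 (2,0) count=0: revealed 6 new [(1,0) (1,1) (2,0) (2,1) (3,0) (3,1)] -> total=7
Click 3 (3,1) count=3: revealed 0 new [(none)] -> total=7
Click 4 (0,2) count=3: revealed 1 new [(0,2)] -> total=8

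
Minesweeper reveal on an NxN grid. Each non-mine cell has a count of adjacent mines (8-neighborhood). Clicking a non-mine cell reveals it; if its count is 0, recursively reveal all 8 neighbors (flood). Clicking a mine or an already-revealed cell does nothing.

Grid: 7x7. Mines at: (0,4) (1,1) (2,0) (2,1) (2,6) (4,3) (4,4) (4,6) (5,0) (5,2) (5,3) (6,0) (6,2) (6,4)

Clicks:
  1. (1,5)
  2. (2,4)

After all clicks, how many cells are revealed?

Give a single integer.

Click 1 (1,5) count=2: revealed 1 new [(1,5)] -> total=1
Click 2 (2,4) count=0: revealed 11 new [(1,2) (1,3) (1,4) (2,2) (2,3) (2,4) (2,5) (3,2) (3,3) (3,4) (3,5)] -> total=12

Answer: 12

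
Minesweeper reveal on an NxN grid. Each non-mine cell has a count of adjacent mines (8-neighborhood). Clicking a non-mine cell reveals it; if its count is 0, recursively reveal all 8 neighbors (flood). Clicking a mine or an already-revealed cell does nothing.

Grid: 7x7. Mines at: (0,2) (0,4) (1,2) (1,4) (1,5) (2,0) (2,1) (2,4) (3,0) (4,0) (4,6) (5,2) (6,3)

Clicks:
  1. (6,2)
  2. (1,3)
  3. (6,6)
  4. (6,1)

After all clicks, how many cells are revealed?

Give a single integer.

Click 1 (6,2) count=2: revealed 1 new [(6,2)] -> total=1
Click 2 (1,3) count=5: revealed 1 new [(1,3)] -> total=2
Click 3 (6,6) count=0: revealed 6 new [(5,4) (5,5) (5,6) (6,4) (6,5) (6,6)] -> total=8
Click 4 (6,1) count=1: revealed 1 new [(6,1)] -> total=9

Answer: 9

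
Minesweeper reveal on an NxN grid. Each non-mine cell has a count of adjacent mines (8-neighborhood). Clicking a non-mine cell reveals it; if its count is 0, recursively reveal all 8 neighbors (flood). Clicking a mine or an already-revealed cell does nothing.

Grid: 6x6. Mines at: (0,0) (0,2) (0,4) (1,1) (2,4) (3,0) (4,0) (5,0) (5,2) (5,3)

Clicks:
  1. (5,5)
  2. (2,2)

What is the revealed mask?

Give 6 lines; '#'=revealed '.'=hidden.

Click 1 (5,5) count=0: revealed 6 new [(3,4) (3,5) (4,4) (4,5) (5,4) (5,5)] -> total=6
Click 2 (2,2) count=1: revealed 1 new [(2,2)] -> total=7

Answer: ......
......
..#...
....##
....##
....##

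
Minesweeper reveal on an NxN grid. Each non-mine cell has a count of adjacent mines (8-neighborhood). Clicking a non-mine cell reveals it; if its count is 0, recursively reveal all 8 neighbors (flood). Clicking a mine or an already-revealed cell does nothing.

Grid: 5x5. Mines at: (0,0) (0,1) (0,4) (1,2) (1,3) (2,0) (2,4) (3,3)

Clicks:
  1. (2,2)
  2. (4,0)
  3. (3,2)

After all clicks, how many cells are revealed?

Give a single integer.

Click 1 (2,2) count=3: revealed 1 new [(2,2)] -> total=1
Click 2 (4,0) count=0: revealed 6 new [(3,0) (3,1) (3,2) (4,0) (4,1) (4,2)] -> total=7
Click 3 (3,2) count=1: revealed 0 new [(none)] -> total=7

Answer: 7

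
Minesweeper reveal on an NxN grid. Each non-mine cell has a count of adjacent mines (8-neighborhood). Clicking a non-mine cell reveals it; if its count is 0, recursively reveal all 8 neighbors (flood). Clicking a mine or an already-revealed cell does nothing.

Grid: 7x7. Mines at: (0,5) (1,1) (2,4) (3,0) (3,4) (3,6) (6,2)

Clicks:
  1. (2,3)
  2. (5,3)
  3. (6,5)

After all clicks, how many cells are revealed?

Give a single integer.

Click 1 (2,3) count=2: revealed 1 new [(2,3)] -> total=1
Click 2 (5,3) count=1: revealed 1 new [(5,3)] -> total=2
Click 3 (6,5) count=0: revealed 11 new [(4,3) (4,4) (4,5) (4,6) (5,4) (5,5) (5,6) (6,3) (6,4) (6,5) (6,6)] -> total=13

Answer: 13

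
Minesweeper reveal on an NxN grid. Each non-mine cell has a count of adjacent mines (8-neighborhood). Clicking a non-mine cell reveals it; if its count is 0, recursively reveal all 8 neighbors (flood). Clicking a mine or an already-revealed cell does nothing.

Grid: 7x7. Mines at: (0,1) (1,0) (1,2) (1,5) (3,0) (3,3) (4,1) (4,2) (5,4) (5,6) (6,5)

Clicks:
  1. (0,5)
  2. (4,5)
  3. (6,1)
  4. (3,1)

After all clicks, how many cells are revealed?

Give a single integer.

Click 1 (0,5) count=1: revealed 1 new [(0,5)] -> total=1
Click 2 (4,5) count=2: revealed 1 new [(4,5)] -> total=2
Click 3 (6,1) count=0: revealed 8 new [(5,0) (5,1) (5,2) (5,3) (6,0) (6,1) (6,2) (6,3)] -> total=10
Click 4 (3,1) count=3: revealed 1 new [(3,1)] -> total=11

Answer: 11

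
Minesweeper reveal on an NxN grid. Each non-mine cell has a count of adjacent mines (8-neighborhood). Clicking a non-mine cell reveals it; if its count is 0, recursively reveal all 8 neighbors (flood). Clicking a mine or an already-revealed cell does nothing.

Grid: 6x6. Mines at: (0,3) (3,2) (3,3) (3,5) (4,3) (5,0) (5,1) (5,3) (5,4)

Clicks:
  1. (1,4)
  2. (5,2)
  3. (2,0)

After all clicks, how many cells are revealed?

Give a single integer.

Click 1 (1,4) count=1: revealed 1 new [(1,4)] -> total=1
Click 2 (5,2) count=3: revealed 1 new [(5,2)] -> total=2
Click 3 (2,0) count=0: revealed 13 new [(0,0) (0,1) (0,2) (1,0) (1,1) (1,2) (2,0) (2,1) (2,2) (3,0) (3,1) (4,0) (4,1)] -> total=15

Answer: 15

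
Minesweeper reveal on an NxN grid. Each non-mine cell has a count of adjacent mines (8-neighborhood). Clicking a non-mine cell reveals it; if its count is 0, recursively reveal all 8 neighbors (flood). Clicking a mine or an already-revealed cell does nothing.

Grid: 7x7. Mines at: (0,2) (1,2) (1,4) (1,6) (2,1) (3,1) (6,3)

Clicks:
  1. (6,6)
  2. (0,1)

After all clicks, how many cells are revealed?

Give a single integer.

Answer: 24

Derivation:
Click 1 (6,6) count=0: revealed 23 new [(2,2) (2,3) (2,4) (2,5) (2,6) (3,2) (3,3) (3,4) (3,5) (3,6) (4,2) (4,3) (4,4) (4,5) (4,6) (5,2) (5,3) (5,4) (5,5) (5,6) (6,4) (6,5) (6,6)] -> total=23
Click 2 (0,1) count=2: revealed 1 new [(0,1)] -> total=24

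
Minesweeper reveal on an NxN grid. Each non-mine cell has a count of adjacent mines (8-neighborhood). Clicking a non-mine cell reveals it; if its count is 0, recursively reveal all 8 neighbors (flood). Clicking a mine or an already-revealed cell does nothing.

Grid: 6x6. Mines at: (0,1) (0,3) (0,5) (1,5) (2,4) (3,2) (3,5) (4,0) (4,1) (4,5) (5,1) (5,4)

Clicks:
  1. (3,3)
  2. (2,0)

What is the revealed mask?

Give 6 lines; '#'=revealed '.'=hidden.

Click 1 (3,3) count=2: revealed 1 new [(3,3)] -> total=1
Click 2 (2,0) count=0: revealed 6 new [(1,0) (1,1) (2,0) (2,1) (3,0) (3,1)] -> total=7

Answer: ......
##....
##....
##.#..
......
......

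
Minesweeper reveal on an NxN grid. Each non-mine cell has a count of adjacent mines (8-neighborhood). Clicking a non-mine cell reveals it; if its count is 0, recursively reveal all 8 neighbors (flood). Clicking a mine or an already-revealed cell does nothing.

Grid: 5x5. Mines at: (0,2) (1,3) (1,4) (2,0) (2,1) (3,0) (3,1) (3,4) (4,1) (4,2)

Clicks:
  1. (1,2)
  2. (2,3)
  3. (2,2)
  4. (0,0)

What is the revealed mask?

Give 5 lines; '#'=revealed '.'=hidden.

Answer: ##...
###..
..##.
.....
.....

Derivation:
Click 1 (1,2) count=3: revealed 1 new [(1,2)] -> total=1
Click 2 (2,3) count=3: revealed 1 new [(2,3)] -> total=2
Click 3 (2,2) count=3: revealed 1 new [(2,2)] -> total=3
Click 4 (0,0) count=0: revealed 4 new [(0,0) (0,1) (1,0) (1,1)] -> total=7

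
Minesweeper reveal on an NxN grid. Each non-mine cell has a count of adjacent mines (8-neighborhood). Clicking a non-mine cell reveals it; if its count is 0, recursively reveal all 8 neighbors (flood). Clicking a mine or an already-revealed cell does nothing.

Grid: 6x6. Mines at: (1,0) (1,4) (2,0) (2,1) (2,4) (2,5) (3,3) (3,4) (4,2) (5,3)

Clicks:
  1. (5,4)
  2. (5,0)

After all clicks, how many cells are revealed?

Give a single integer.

Answer: 7

Derivation:
Click 1 (5,4) count=1: revealed 1 new [(5,4)] -> total=1
Click 2 (5,0) count=0: revealed 6 new [(3,0) (3,1) (4,0) (4,1) (5,0) (5,1)] -> total=7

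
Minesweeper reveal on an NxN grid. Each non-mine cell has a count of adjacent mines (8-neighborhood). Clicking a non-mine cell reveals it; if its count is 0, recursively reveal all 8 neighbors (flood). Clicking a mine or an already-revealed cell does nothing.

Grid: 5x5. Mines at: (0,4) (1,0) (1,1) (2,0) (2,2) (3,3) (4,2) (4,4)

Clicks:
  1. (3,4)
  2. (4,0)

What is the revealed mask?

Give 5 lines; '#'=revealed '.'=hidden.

Click 1 (3,4) count=2: revealed 1 new [(3,4)] -> total=1
Click 2 (4,0) count=0: revealed 4 new [(3,0) (3,1) (4,0) (4,1)] -> total=5

Answer: .....
.....
.....
##..#
##...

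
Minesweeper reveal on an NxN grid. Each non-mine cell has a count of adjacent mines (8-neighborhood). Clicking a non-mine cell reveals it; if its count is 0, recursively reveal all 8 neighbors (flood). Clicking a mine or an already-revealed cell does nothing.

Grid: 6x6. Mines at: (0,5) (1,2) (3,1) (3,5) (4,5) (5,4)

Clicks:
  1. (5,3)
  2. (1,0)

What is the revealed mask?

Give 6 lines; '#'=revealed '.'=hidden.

Answer: ##....
##....
##....
......
......
...#..

Derivation:
Click 1 (5,3) count=1: revealed 1 new [(5,3)] -> total=1
Click 2 (1,0) count=0: revealed 6 new [(0,0) (0,1) (1,0) (1,1) (2,0) (2,1)] -> total=7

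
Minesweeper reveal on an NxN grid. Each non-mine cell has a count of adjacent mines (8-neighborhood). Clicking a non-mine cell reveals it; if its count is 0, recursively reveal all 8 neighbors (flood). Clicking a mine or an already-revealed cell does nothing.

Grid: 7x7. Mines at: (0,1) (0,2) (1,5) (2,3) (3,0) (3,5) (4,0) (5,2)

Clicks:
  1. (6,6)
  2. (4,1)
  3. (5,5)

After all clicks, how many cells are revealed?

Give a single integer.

Click 1 (6,6) count=0: revealed 12 new [(4,3) (4,4) (4,5) (4,6) (5,3) (5,4) (5,5) (5,6) (6,3) (6,4) (6,5) (6,6)] -> total=12
Click 2 (4,1) count=3: revealed 1 new [(4,1)] -> total=13
Click 3 (5,5) count=0: revealed 0 new [(none)] -> total=13

Answer: 13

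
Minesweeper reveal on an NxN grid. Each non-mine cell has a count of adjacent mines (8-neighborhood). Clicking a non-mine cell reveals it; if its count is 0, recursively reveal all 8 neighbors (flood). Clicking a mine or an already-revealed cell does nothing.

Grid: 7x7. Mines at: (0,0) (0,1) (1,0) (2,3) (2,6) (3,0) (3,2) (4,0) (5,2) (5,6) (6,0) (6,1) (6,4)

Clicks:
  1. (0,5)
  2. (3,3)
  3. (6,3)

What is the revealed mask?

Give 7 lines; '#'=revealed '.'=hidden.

Click 1 (0,5) count=0: revealed 10 new [(0,2) (0,3) (0,4) (0,5) (0,6) (1,2) (1,3) (1,4) (1,5) (1,6)] -> total=10
Click 2 (3,3) count=2: revealed 1 new [(3,3)] -> total=11
Click 3 (6,3) count=2: revealed 1 new [(6,3)] -> total=12

Answer: ..#####
..#####
.......
...#...
.......
.......
...#...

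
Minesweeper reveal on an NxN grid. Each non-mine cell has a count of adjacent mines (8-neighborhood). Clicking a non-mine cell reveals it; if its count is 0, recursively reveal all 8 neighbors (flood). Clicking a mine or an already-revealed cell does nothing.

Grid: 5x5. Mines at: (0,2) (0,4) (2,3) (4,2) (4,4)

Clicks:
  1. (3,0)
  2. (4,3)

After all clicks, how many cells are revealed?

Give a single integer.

Answer: 14

Derivation:
Click 1 (3,0) count=0: revealed 13 new [(0,0) (0,1) (1,0) (1,1) (1,2) (2,0) (2,1) (2,2) (3,0) (3,1) (3,2) (4,0) (4,1)] -> total=13
Click 2 (4,3) count=2: revealed 1 new [(4,3)] -> total=14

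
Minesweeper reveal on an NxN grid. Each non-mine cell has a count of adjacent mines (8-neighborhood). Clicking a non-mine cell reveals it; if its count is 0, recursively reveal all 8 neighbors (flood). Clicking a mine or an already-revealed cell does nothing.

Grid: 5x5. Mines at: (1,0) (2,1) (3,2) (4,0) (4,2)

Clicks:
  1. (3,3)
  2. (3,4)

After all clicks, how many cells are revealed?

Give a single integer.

Answer: 15

Derivation:
Click 1 (3,3) count=2: revealed 1 new [(3,3)] -> total=1
Click 2 (3,4) count=0: revealed 14 new [(0,1) (0,2) (0,3) (0,4) (1,1) (1,2) (1,3) (1,4) (2,2) (2,3) (2,4) (3,4) (4,3) (4,4)] -> total=15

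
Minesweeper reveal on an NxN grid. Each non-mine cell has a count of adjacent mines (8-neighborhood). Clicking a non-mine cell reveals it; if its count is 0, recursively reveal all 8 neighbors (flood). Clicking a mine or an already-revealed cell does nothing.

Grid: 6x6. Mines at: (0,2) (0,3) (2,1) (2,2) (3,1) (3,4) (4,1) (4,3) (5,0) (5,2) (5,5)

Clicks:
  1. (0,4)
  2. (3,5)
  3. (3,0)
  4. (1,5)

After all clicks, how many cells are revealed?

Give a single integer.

Click 1 (0,4) count=1: revealed 1 new [(0,4)] -> total=1
Click 2 (3,5) count=1: revealed 1 new [(3,5)] -> total=2
Click 3 (3,0) count=3: revealed 1 new [(3,0)] -> total=3
Click 4 (1,5) count=0: revealed 5 new [(0,5) (1,4) (1,5) (2,4) (2,5)] -> total=8

Answer: 8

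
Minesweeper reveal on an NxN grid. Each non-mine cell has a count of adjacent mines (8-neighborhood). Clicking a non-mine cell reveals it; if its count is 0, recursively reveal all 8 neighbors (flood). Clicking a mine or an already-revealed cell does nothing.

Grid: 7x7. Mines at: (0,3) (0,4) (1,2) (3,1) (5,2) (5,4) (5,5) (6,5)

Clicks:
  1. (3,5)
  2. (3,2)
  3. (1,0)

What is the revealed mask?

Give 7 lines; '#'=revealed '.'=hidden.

Click 1 (3,5) count=0: revealed 21 new [(0,5) (0,6) (1,3) (1,4) (1,5) (1,6) (2,2) (2,3) (2,4) (2,5) (2,6) (3,2) (3,3) (3,4) (3,5) (3,6) (4,2) (4,3) (4,4) (4,5) (4,6)] -> total=21
Click 2 (3,2) count=1: revealed 0 new [(none)] -> total=21
Click 3 (1,0) count=0: revealed 6 new [(0,0) (0,1) (1,0) (1,1) (2,0) (2,1)] -> total=27

Answer: ##...##
##.####
#######
..#####
..#####
.......
.......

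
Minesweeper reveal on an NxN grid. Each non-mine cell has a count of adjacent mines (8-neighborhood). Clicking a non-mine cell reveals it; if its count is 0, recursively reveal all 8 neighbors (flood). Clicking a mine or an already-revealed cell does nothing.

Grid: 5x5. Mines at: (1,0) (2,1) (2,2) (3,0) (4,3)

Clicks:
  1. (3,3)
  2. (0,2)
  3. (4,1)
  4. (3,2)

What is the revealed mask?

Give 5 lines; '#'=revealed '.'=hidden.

Answer: .####
.####
...##
..###
.#...

Derivation:
Click 1 (3,3) count=2: revealed 1 new [(3,3)] -> total=1
Click 2 (0,2) count=0: revealed 11 new [(0,1) (0,2) (0,3) (0,4) (1,1) (1,2) (1,3) (1,4) (2,3) (2,4) (3,4)] -> total=12
Click 3 (4,1) count=1: revealed 1 new [(4,1)] -> total=13
Click 4 (3,2) count=3: revealed 1 new [(3,2)] -> total=14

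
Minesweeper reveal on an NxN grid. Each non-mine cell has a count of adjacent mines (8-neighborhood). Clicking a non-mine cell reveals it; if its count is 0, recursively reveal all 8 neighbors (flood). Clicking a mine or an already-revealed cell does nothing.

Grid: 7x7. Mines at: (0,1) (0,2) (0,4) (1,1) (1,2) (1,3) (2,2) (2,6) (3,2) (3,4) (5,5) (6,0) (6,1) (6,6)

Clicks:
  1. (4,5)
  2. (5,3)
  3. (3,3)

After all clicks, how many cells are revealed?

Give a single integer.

Answer: 11

Derivation:
Click 1 (4,5) count=2: revealed 1 new [(4,5)] -> total=1
Click 2 (5,3) count=0: revealed 9 new [(4,2) (4,3) (4,4) (5,2) (5,3) (5,4) (6,2) (6,3) (6,4)] -> total=10
Click 3 (3,3) count=3: revealed 1 new [(3,3)] -> total=11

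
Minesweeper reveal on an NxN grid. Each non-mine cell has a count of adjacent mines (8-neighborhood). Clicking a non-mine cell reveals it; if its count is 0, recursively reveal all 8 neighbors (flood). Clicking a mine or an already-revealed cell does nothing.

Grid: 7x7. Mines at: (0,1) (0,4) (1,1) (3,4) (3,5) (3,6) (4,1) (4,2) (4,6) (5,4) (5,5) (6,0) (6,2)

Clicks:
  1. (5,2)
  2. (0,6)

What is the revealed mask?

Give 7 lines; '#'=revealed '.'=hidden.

Answer: .....##
.....##
.....##
.......
.......
..#....
.......

Derivation:
Click 1 (5,2) count=3: revealed 1 new [(5,2)] -> total=1
Click 2 (0,6) count=0: revealed 6 new [(0,5) (0,6) (1,5) (1,6) (2,5) (2,6)] -> total=7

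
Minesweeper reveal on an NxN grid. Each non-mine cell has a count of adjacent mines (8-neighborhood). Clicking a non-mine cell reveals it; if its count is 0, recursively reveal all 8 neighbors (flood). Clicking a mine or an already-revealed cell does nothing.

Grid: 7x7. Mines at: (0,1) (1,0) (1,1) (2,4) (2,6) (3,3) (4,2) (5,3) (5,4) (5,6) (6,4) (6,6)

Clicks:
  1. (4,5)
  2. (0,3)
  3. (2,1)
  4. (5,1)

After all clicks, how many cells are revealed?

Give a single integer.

Answer: 13

Derivation:
Click 1 (4,5) count=2: revealed 1 new [(4,5)] -> total=1
Click 2 (0,3) count=0: revealed 10 new [(0,2) (0,3) (0,4) (0,5) (0,6) (1,2) (1,3) (1,4) (1,5) (1,6)] -> total=11
Click 3 (2,1) count=2: revealed 1 new [(2,1)] -> total=12
Click 4 (5,1) count=1: revealed 1 new [(5,1)] -> total=13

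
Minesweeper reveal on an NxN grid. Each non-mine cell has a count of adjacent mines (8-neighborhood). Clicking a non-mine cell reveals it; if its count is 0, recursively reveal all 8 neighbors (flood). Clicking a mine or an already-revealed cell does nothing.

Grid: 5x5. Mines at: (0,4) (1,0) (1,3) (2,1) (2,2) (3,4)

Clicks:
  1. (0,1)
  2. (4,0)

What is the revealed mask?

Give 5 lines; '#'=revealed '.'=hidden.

Answer: .#...
.....
.....
####.
####.

Derivation:
Click 1 (0,1) count=1: revealed 1 new [(0,1)] -> total=1
Click 2 (4,0) count=0: revealed 8 new [(3,0) (3,1) (3,2) (3,3) (4,0) (4,1) (4,2) (4,3)] -> total=9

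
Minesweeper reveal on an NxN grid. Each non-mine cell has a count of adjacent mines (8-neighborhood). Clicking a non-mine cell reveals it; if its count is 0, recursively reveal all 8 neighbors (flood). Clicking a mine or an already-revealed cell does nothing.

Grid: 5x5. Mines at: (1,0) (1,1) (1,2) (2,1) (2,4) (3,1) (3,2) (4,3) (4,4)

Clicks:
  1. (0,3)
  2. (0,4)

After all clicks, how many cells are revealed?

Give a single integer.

Answer: 4

Derivation:
Click 1 (0,3) count=1: revealed 1 new [(0,3)] -> total=1
Click 2 (0,4) count=0: revealed 3 new [(0,4) (1,3) (1,4)] -> total=4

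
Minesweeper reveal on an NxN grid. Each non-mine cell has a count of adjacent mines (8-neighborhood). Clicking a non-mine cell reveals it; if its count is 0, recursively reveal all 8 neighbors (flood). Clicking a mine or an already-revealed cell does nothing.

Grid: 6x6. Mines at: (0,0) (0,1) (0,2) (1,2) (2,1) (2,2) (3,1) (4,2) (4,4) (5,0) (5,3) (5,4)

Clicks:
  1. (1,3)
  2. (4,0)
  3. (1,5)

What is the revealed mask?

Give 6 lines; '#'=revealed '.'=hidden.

Click 1 (1,3) count=3: revealed 1 new [(1,3)] -> total=1
Click 2 (4,0) count=2: revealed 1 new [(4,0)] -> total=2
Click 3 (1,5) count=0: revealed 11 new [(0,3) (0,4) (0,5) (1,4) (1,5) (2,3) (2,4) (2,5) (3,3) (3,4) (3,5)] -> total=13

Answer: ...###
...###
...###
...###
#.....
......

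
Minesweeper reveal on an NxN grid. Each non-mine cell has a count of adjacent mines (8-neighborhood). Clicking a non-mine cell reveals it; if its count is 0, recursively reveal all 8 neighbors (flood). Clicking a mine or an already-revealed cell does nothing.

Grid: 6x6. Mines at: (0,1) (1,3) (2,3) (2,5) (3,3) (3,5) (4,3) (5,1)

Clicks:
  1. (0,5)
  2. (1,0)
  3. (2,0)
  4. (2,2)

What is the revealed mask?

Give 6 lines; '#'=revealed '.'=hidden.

Click 1 (0,5) count=0: revealed 4 new [(0,4) (0,5) (1,4) (1,5)] -> total=4
Click 2 (1,0) count=1: revealed 1 new [(1,0)] -> total=5
Click 3 (2,0) count=0: revealed 11 new [(1,1) (1,2) (2,0) (2,1) (2,2) (3,0) (3,1) (3,2) (4,0) (4,1) (4,2)] -> total=16
Click 4 (2,2) count=3: revealed 0 new [(none)] -> total=16

Answer: ....##
###.##
###...
###...
###...
......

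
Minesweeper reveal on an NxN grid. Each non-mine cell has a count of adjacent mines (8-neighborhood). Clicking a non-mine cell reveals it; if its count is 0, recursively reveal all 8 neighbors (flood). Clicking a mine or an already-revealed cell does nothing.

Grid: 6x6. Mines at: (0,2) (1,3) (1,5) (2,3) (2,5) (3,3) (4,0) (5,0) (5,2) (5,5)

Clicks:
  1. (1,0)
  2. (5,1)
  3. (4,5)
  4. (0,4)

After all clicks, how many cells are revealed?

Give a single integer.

Answer: 14

Derivation:
Click 1 (1,0) count=0: revealed 11 new [(0,0) (0,1) (1,0) (1,1) (1,2) (2,0) (2,1) (2,2) (3,0) (3,1) (3,2)] -> total=11
Click 2 (5,1) count=3: revealed 1 new [(5,1)] -> total=12
Click 3 (4,5) count=1: revealed 1 new [(4,5)] -> total=13
Click 4 (0,4) count=2: revealed 1 new [(0,4)] -> total=14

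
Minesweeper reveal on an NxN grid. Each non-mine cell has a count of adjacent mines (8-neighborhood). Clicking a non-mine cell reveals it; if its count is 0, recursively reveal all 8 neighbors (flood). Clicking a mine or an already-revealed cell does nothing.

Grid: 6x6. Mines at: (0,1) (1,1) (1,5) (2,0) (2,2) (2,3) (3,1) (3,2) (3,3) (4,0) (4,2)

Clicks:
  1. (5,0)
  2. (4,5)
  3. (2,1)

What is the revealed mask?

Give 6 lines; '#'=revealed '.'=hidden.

Click 1 (5,0) count=1: revealed 1 new [(5,0)] -> total=1
Click 2 (4,5) count=0: revealed 10 new [(2,4) (2,5) (3,4) (3,5) (4,3) (4,4) (4,5) (5,3) (5,4) (5,5)] -> total=11
Click 3 (2,1) count=5: revealed 1 new [(2,1)] -> total=12

Answer: ......
......
.#..##
....##
...###
#..###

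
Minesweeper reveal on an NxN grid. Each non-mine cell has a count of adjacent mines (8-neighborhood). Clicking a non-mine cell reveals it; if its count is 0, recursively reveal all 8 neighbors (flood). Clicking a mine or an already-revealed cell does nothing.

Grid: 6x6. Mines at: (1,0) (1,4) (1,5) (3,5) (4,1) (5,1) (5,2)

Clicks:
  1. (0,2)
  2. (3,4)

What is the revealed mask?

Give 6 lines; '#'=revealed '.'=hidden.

Click 1 (0,2) count=0: revealed 17 new [(0,1) (0,2) (0,3) (1,1) (1,2) (1,3) (2,1) (2,2) (2,3) (2,4) (3,1) (3,2) (3,3) (3,4) (4,2) (4,3) (4,4)] -> total=17
Click 2 (3,4) count=1: revealed 0 new [(none)] -> total=17

Answer: .###..
.###..
.####.
.####.
..###.
......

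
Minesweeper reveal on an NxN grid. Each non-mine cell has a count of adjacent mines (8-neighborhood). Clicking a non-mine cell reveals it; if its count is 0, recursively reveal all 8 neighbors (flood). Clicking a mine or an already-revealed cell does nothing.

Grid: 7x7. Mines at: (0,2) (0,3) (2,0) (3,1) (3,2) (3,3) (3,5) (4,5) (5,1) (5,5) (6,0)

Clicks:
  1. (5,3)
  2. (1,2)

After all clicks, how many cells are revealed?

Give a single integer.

Answer: 10

Derivation:
Click 1 (5,3) count=0: revealed 9 new [(4,2) (4,3) (4,4) (5,2) (5,3) (5,4) (6,2) (6,3) (6,4)] -> total=9
Click 2 (1,2) count=2: revealed 1 new [(1,2)] -> total=10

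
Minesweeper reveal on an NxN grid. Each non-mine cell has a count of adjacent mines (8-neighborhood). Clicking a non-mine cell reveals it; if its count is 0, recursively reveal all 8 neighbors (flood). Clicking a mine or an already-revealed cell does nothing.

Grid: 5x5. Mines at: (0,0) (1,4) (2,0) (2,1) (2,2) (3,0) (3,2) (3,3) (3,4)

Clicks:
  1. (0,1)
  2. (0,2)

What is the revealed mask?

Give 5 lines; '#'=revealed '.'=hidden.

Answer: .###.
.###.
.....
.....
.....

Derivation:
Click 1 (0,1) count=1: revealed 1 new [(0,1)] -> total=1
Click 2 (0,2) count=0: revealed 5 new [(0,2) (0,3) (1,1) (1,2) (1,3)] -> total=6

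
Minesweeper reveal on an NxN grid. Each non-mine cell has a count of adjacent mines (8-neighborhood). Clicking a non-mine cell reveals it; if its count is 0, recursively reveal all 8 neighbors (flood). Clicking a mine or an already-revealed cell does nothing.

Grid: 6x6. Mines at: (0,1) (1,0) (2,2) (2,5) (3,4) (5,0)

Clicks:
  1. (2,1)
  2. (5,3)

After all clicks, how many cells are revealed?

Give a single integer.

Click 1 (2,1) count=2: revealed 1 new [(2,1)] -> total=1
Click 2 (5,3) count=0: revealed 13 new [(3,1) (3,2) (3,3) (4,1) (4,2) (4,3) (4,4) (4,5) (5,1) (5,2) (5,3) (5,4) (5,5)] -> total=14

Answer: 14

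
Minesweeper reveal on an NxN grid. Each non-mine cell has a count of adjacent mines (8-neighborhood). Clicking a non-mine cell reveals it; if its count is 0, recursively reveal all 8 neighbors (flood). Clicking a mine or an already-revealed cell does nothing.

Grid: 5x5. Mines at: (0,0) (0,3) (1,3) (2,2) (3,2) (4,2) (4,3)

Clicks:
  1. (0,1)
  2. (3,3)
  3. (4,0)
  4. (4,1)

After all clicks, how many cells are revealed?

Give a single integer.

Answer: 10

Derivation:
Click 1 (0,1) count=1: revealed 1 new [(0,1)] -> total=1
Click 2 (3,3) count=4: revealed 1 new [(3,3)] -> total=2
Click 3 (4,0) count=0: revealed 8 new [(1,0) (1,1) (2,0) (2,1) (3,0) (3,1) (4,0) (4,1)] -> total=10
Click 4 (4,1) count=2: revealed 0 new [(none)] -> total=10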